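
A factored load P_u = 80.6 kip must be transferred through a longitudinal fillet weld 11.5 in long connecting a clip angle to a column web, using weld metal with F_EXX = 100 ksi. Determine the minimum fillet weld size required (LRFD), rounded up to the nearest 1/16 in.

Total weld length L = 11.5 in.
Required throat t_e = P_u / (φ × 0.6 F_EXX × L) = 80.6 / (0.75 × 0.6 × 100 × 11.5) = 0.1557 in.
Required leg w = t_e / 0.707 = 0.2203 in → use 1/4 in.

w = 1/4 in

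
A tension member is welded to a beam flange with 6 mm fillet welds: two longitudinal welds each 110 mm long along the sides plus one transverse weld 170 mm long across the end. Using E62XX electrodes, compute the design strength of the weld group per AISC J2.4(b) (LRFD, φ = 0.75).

φR_n ≈ 523 kN

E62XX → F_EXX = 620 MPa.
t_e = 0.707 × 6 = 4.242 mm.
R_nwl = 0.6 × 620 × 4.242 × 220 × 10⁻³ = 347.2 kN (longitudinal, 2 welds).
R_nwt = 0.6 × 620 × 4.242 × 170 × 10⁻³ = 268.3 kN (transverse, base value).
(i) R_nwl + R_nwt = 615.4 kN; (ii) 0.85 R_nwl + 1.5 R_nwt = 697.5 kN.
R_n = max = 697.5 kN [governs: (ii)]; φR_n = 523.1 kN.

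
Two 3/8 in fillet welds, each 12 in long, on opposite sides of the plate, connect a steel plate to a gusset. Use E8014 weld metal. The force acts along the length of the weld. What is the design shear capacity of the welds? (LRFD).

E80XX → F_EXX = 80 ksi.
Effective throat t_e = 0.707 × 0.375 = 0.2651 in.
Total length L = 24 in; A_we = 0.2651 × 24 = 6.363 in².
F_nw = 0.6 F_EXX = 0.6 × 80 = 48 ksi.
φR_n = 0.75 × 48 × 6.363 = 229.1 kips.

φR_n ≈ 229 kips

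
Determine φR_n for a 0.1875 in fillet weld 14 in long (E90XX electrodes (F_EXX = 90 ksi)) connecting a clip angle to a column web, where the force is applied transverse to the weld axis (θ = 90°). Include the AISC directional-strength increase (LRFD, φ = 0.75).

φR_n ≈ 113 kip

t_e = 0.707 × 0.1875 = 0.1326 in; A_we = 0.1326 × 14 = 1.856 in².
Directional factor: 1.0 + 0.5 sin^1.5(90°) = 1.5.
F_nw = 0.6 × 90 × 1.5 = 81 ksi.
φR_n = 0.75 × 81 × 1.856 = 112.7 kip.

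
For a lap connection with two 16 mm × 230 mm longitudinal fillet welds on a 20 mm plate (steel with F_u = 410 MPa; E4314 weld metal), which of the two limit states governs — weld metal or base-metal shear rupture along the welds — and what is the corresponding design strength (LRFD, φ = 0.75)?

E43XX → F_EXX = 430 MPa.
t_e = 0.707 × 16 = 11.31 mm; L = 460 mm.
Weld metal: φR_n = 0.75 × 0.6 × 430 × 11.31 × 460 × 10⁻³ = 1007 kN.
Base metal (shear rupture): φR_n = 0.75 × 0.6 × 410 × 20 × 460 × 10⁻³ = 1697 kN.
Governing: weld metal.

φR_n ≈ 1010 kN (weld metal governs)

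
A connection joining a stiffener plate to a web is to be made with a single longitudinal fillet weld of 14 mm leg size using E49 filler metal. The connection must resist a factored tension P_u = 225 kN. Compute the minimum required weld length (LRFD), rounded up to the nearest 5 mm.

E49XX → F_EXX = 490 MPa.
Throat t_e = 0.707 × 14 = 9.898 mm.
φr_n = 0.75 × 0.6 × 490 × 9.898 × 10⁻³ = 2.183 kN/mm.
L_req = P_u / φr_n = 225 / 2.183 = 103.1 mm total.
Round up → use L = 105 mm.

L = 105 mm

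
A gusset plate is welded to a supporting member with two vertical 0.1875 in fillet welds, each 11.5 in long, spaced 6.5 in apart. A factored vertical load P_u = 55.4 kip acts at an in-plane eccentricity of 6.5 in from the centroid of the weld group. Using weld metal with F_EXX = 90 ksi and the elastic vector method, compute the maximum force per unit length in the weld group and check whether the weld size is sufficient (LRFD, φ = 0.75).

f_max ≈ 6.33 kip/in; NOT adequate

Total weld length L_w = 23 in. Treat welds as unit-width lines.
Polar moment about centroid: J = 2[d³/12 + d(b/2)²] = 2[11.5³/12 + 11.5×3.25²] = 496.4 in³.
Direct shear f_v = P/L_w = 55.4 / 23 = 2.409 kip/in (vertical).
Torsion M = P·e = 55.4 × 6.5 = 360.1 kip·in.
Critical point at (x, y) = (3.25, 5.75) from centroid. f_tx = M·y/J = 4.171 kip/in; f_ty = M·x/J = 2.358 kip/in.
Resultant f_max = √[f_tx² + (f_v + f_ty)²] = √[4.171² + (2.409 + 2.358)²] = 6.334 kip/in.
Capacity per unit length: φr_n = 0.75 × 0.6 × 90 × (0.707 × 0.1875) = 5.369 kip/in.
6.334 > 5.369 → NOT adequate.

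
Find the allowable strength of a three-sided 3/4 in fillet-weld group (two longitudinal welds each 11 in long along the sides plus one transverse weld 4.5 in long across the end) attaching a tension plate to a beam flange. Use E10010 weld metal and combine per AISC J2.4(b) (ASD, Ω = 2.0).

R_n/Ω ≈ 422 kips

E100XX → F_EXX = 100 ksi.
t_e = 0.707 × 0.75 = 0.5302 in.
R_nwl = 0.6 × 100 × 0.5302 × 22 = 699.9 kips (longitudinal, 2 welds).
R_nwt = 0.6 × 100 × 0.5302 × 4.5 = 143.2 kips (transverse, base value).
(i) R_nwl + R_nwt = 843.1 kips; (ii) 0.85 R_nwl + 1.5 R_nwt = 809.7 kips.
R_n = max = 843.1 kips [governs: (i)]; R_n/Ω = 421.5 kips.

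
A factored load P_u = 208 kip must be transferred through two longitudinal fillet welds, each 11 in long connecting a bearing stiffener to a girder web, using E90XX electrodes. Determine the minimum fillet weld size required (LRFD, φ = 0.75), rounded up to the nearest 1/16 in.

E90XX → F_EXX = 90 ksi.
Total weld length L = 22 in.
Required throat t_e = P_u / (φ × 0.6 F_EXX × L) = 208 / (0.75 × 0.6 × 90 × 22) = 0.2334 in.
Required leg w = t_e / 0.707 = 0.3302 in → use 3/8 in.

w = 3/8 in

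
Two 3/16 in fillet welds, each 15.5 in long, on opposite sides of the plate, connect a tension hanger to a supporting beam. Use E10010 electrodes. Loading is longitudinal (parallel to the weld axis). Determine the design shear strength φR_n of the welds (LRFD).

φR_n ≈ 185 kip

E100XX → F_EXX = 100 ksi.
Effective throat t_e = 0.707 × 0.1875 = 0.1326 in.
Total length L = 31 in; A_we = 0.1326 × 31 = 4.109 in².
F_nw = 0.6 F_EXX = 0.6 × 100 = 60 ksi.
φR_n = 0.75 × 60 × 4.109 = 184.9 kip.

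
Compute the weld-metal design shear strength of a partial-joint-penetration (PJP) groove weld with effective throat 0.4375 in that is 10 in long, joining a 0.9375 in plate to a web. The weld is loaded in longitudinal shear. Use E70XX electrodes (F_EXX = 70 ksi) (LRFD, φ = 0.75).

φR_n ≈ 138 kip

Effective throat (given) t_e = 0.4375 in.
A_we = 0.4375 × 10 = 4.375 in².
F_nw = 0.6 F_EXX = 42 ksi.
φR_n = 0.75 × 42 × 4.375 = 137.8 kip.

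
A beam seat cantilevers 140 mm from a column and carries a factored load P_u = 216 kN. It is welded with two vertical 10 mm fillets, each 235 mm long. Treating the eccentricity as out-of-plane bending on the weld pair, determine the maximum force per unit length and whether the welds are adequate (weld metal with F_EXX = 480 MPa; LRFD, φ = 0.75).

L_w = 2 × 235 = 470 mm; section modulus (unit throat) S = 2 × L²/6 = 18410 mm².
Direct shear f_v = P/L_w = 216×10³/470 = 459.6 N/mm.
Moment M = P × e = 216×10³ × 140 = 30240000 N·mm; bending f_b = M/S = 1643 N/mm.
f_max = √(f_v² + f_b²) = √(459.6² + 1643²) = 1706 N/mm.
φr_n = 0.75 × 0.6 × 480 × (0.707 × 10) = 1527 N/mm → NOT adequate.

f_max ≈ 1710 N/mm; NOT adequate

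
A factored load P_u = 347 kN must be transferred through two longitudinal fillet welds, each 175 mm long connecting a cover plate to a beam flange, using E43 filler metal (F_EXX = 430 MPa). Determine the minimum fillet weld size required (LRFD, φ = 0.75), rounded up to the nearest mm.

w = 8 mm

Total weld length L = 350 mm.
Required throat t_e = P_u / (φ × 0.6 F_EXX × L) = 347 / (0.75 × 0.6 × 430 × 350 × 10⁻³) = 5.124 mm.
Required leg w = t_e / 0.707 = 7.247 mm → use 8 mm.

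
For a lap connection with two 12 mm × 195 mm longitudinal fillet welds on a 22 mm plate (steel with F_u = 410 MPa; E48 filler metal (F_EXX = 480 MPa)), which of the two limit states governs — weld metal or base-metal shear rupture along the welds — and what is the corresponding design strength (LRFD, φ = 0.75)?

t_e = 0.707 × 12 = 8.484 mm; L = 390 mm.
Weld metal: φR_n = 0.75 × 0.6 × 480 × 8.484 × 390 × 10⁻³ = 714.7 kN.
Base metal (shear rupture): φR_n = 0.75 × 0.6 × 410 × 22 × 390 × 10⁻³ = 1583 kN.
Governing: weld metal.

φR_n ≈ 715 kN (weld metal governs)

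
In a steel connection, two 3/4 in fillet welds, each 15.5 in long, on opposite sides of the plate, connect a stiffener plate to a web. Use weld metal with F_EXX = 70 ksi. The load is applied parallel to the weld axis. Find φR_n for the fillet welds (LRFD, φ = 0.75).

Effective throat t_e = 0.707 × 0.75 = 0.5302 in.
Total length L = 31 in; A_we = 0.5302 × 31 = 16.44 in².
F_nw = 0.6 F_EXX = 0.6 × 70 = 42 ksi.
φR_n = 0.75 × 42 × 16.44 = 517.8 kip.

φR_n ≈ 518 kip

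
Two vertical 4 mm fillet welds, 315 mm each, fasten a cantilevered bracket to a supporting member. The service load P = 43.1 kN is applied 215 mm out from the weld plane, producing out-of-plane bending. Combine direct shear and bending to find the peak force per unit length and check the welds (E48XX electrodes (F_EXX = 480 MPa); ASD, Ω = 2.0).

L_w = 2 × 315 = 630 mm; section modulus (unit throat) S = 2 × L²/6 = 33080 mm².
Direct shear f_v = P/L_w = 43.1×10³/630 = 68.41 N/mm.
Moment M = P × e = 43.1×10³ × 215 = 9266500 N·mm; bending f_b = M/S = 280.2 N/mm.
f_max = √(f_v² + f_b²) = √(68.41² + 280.2²) = 288.4 N/mm.
r_n/Ω = (1/2.0) × 0.6 × 480 × (0.707 × 4) = 407.2 N/mm → adequate.

f_max ≈ 288 N/mm; adequate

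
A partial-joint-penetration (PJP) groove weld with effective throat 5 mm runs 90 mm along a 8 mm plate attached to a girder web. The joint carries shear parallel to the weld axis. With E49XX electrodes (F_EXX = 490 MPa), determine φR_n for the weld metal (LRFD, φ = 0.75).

φR_n ≈ 99.2 kN

Effective throat (given) t_e = 5 mm.
A_we = 5 × 90 = 450 mm².
F_nw = 0.6 F_EXX = 294 MPa.
φR_n = 0.75 × 294 × 450 × 10⁻³ = 99.23 kN.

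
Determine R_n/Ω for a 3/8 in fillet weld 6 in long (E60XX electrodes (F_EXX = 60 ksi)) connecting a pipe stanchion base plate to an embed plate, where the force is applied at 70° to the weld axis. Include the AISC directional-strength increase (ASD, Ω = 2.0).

t_e = 0.707 × 0.375 = 0.2651 in; A_we = 0.2651 × 6 = 1.591 in².
Directional factor: 1.0 + 0.5 sin^1.5(70°) = 1.455.
F_nw = 0.6 × 60 × 1.455 = 52.4 ksi.
R_n/Ω = (52.4 × 1.591) / 2.0 = 41.67 kip.

R_n/Ω ≈ 41.7 kip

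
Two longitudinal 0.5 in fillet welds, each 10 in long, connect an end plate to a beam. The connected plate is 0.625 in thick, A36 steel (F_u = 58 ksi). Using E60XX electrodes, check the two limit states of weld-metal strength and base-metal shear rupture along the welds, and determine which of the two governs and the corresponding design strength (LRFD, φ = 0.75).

φR_n ≈ 191 kip (weld metal governs)

E60XX → F_EXX = 60 ksi.
t_e = 0.707 × 0.5 = 0.3535 in; L = 20 in.
Weld metal: φR_n = 0.75 × 0.6 × 60 × 0.3535 × 20 = 190.9 kip.
Base metal (shear rupture): φR_n = 0.75 × 0.6 × 58 × 0.625 × 20 = 326.2 kip.
Governing: weld metal.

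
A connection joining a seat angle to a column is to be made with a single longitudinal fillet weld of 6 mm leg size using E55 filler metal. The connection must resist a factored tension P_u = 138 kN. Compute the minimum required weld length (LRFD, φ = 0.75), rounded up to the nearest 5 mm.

E55XX → F_EXX = 550 MPa.
Throat t_e = 0.707 × 6 = 4.242 mm.
φr_n = 0.75 × 0.6 × 550 × 4.242 × 10⁻³ = 1.05 kN/mm.
L_req = P_u / φr_n = 138 / 1.05 = 131.4 mm total.
Round up → use L = 135 mm.

L = 135 mm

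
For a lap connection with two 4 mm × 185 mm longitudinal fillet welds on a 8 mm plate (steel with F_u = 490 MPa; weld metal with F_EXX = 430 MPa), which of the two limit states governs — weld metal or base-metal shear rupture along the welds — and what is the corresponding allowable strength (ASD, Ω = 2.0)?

R_n/Ω ≈ 135 kN (weld metal governs)

t_e = 0.707 × 4 = 2.828 mm; L = 370 mm.
Weld metal: R_n/Ω = (1/2.0) × 0.6 × 430 × 2.828 × 370 × 10⁻³ = 135 kN.
Base metal (shear rupture): R_n/Ω = (1/2.0) × 0.6 × 490 × 8 × 370 × 10⁻³ = 435.1 kN.
Governing: weld metal.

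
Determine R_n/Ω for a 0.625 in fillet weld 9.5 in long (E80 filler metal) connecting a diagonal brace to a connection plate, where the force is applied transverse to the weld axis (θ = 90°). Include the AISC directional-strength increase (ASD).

E80XX → F_EXX = 80 ksi.
t_e = 0.707 × 0.625 = 0.4419 in; A_we = 0.4419 × 9.5 = 4.198 in².
Directional factor: 1.0 + 0.5 sin^1.5(90°) = 1.5.
F_nw = 0.6 × 80 × 1.5 = 72 ksi.
R_n/Ω = (72 × 4.198) / 2.0 = 151.1 kip.

R_n/Ω ≈ 151 kip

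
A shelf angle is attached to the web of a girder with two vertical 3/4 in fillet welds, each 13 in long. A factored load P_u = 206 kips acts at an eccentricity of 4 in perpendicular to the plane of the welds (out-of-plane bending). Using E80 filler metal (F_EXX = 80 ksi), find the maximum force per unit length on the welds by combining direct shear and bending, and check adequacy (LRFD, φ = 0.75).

L_w = 2 × 13 = 26 in; section modulus (unit throat) S = 2 × L²/6 = 56.33 in².
Direct shear f_v = P/L_w = 206/26 = 7.923 kip/in.
Moment M = P × e = 206 × 4 = 824 kip·in; bending f_b = M/S = 14.63 kip/in.
f_max = √(f_v² + f_b²) = √(7.923² + 14.63²) = 16.64 kip/in.
φr_n = 0.75 × 0.6 × 80 × (0.707 × 0.75) = 19.09 kip/in → adequate.

f_max ≈ 16.6 kip/in; adequate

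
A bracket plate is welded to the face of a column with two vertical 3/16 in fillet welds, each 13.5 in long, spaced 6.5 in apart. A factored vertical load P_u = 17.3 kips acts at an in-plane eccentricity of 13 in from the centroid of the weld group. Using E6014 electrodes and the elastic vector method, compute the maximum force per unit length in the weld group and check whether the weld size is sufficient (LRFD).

f_max ≈ 2.76 kip/in; adequate

E60XX → F_EXX = 60 ksi.
Total weld length L_w = 27 in. Treat welds as unit-width lines.
Polar moment about centroid: J = 2[d³/12 + d(b/2)²] = 2[13.5³/12 + 13.5×3.25²] = 695.2 in³.
Direct shear f_v = P/L_w = 17.3 / 27 = 0.6407 kip/in (vertical).
Torsion M = P·e = 17.3 × 13 = 224.9 kip·in.
Critical point at (x, y) = (3.25, 6.75) from centroid. f_tx = M·y/J = 2.183 kip/in; f_ty = M·x/J = 1.051 kip/in.
Resultant f_max = √[f_tx² + (f_v + f_ty)²] = √[2.183² + (0.6407 + 1.051)²] = 2.762 kip/in.
Capacity per unit length: φr_n = 0.75 × 0.6 × 60 × (0.707 × 0.1875) = 3.579 kip/in.
2.762 ≤ 3.579 → adequate.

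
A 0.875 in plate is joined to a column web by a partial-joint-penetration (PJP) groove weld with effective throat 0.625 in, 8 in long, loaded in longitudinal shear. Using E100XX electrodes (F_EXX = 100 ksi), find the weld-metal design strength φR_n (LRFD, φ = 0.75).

φR_n ≈ 225 kips

Effective throat (given) t_e = 0.625 in.
A_we = 0.625 × 8 = 5 in².
F_nw = 0.6 F_EXX = 60 ksi.
φR_n = 0.75 × 60 × 5 = 225 kips.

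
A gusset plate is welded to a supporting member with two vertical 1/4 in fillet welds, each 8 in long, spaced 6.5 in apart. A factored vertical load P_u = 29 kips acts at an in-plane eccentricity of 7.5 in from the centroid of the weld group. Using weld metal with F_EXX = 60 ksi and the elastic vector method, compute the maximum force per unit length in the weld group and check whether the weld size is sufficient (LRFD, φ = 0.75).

f_max ≈ 5.73 kip/in; NOT adequate

Total weld length L_w = 16 in. Treat welds as unit-width lines.
Polar moment about centroid: J = 2[d³/12 + d(b/2)²] = 2[8³/12 + 8×3.25²] = 254.3 in³.
Direct shear f_v = P/L_w = 29 / 16 = 1.812 kip/in (vertical).
Torsion M = P·e = 29 × 7.5 = 217.5 kip·in.
Critical point at (x, y) = (3.25, 4) from centroid. f_tx = M·y/J = 3.421 kip/in; f_ty = M·x/J = 2.779 kip/in.
Resultant f_max = √[f_tx² + (f_v + f_ty)²] = √[3.421² + (1.812 + 2.779)²] = 5.726 kip/in.
Capacity per unit length: φr_n = 0.75 × 0.6 × 60 × (0.707 × 0.25) = 4.772 kip/in.
5.726 > 4.772 → NOT adequate.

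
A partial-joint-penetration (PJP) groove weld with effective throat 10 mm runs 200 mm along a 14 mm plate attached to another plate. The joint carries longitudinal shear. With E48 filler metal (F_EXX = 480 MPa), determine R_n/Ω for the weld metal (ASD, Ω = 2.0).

R_n/Ω ≈ 288 kN

Effective throat (given) t_e = 10 mm.
A_we = 10 × 200 = 2000 mm².
F_nw = 0.6 F_EXX = 288 MPa.
R_n/Ω = (288 × 2000) / 2.0 × 10⁻³ = 288 kN.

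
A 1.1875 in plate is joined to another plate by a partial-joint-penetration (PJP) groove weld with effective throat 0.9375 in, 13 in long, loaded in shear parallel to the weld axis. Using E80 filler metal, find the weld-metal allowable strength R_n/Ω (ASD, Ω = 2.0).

R_n/Ω ≈ 292 kip

E80XX → F_EXX = 80 ksi.
Effective throat (given) t_e = 0.9375 in.
A_we = 0.9375 × 13 = 12.19 in².
F_nw = 0.6 F_EXX = 48 ksi.
R_n/Ω = (48 × 12.19) / 2.0 = 292.5 kip.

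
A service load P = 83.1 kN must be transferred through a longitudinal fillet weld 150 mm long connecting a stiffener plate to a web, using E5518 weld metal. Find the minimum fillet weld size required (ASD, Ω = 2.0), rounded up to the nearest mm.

w = 5 mm

E55XX → F_EXX = 550 MPa.
Total weld length L = 150 mm.
Required throat t_e = P × Ω / (0.6 F_EXX × L) = 83.1 × 2.0 / (0.6 × 550 × 150 × 10⁻³) = 3.358 mm.
Required leg w = t_e / 0.707 = 4.749 mm → use 5 mm.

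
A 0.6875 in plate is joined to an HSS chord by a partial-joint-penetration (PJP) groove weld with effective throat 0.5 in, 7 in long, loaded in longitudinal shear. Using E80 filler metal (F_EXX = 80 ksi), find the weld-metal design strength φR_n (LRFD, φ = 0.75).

φR_n ≈ 126 kips

Effective throat (given) t_e = 0.5 in.
A_we = 0.5 × 7 = 3.5 in².
F_nw = 0.6 F_EXX = 48 ksi.
φR_n = 0.75 × 48 × 3.5 = 126 kips.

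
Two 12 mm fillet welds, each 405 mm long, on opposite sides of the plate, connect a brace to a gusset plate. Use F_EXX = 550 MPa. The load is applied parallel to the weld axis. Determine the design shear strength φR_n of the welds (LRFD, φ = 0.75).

Effective throat t_e = 0.707 × 12 = 8.484 mm.
Total length L = 810 mm; A_we = 8.484 × 810 = 6872 mm².
F_nw = 0.6 F_EXX = 0.6 × 550 = 330 MPa.
φR_n = 0.75 × 330 × 6872 × 10⁻³ = 1701 kN.

φR_n ≈ 1700 kN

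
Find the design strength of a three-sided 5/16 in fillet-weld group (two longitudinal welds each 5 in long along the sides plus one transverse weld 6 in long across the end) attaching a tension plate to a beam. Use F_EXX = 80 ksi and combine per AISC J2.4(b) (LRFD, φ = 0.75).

φR_n ≈ 139 kip

t_e = 0.707 × 0.3125 = 0.2209 in.
R_nwl = 0.6 × 80 × 0.2209 × 10 = 106 kip (longitudinal, 2 welds).
R_nwt = 0.6 × 80 × 0.2209 × 6 = 63.63 kip (transverse, base value).
(i) R_nwl + R_nwt = 169.7 kip; (ii) 0.85 R_nwl + 1.5 R_nwt = 185.6 kip.
R_n = max = 185.6 kip [governs: (ii)]; φR_n = 139.2 kip.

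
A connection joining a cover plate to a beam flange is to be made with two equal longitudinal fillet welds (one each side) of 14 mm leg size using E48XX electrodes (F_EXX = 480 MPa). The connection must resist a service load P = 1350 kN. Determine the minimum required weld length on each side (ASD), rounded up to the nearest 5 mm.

Throat t_e = 0.707 × 14 = 9.898 mm.
r_n/Ω = (0.6 × 480 × 9.898) / 2.0 = 1425 N/mm = 1.425 kN/mm.
L_req = P / (r_n/Ω) = 1350 / 1.425 = 947.2 mm total.
Per side: 947.2 / 2 = 473.6 mm.
Round up → use L = 475 mm on each side.

L = 475 mm on each side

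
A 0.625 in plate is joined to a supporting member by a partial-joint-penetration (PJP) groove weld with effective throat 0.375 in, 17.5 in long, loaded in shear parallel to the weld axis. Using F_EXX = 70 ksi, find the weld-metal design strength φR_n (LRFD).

φR_n ≈ 207 kip

Effective throat (given) t_e = 0.375 in.
A_we = 0.375 × 17.5 = 6.562 in².
F_nw = 0.6 F_EXX = 42 ksi.
φR_n = 0.75 × 42 × 6.562 = 206.7 kip.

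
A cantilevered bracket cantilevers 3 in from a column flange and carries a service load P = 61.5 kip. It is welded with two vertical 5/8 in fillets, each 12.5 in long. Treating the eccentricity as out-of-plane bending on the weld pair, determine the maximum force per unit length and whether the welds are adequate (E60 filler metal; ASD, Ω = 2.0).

f_max ≈ 4.31 kip/in; adequate

E60XX → F_EXX = 60 ksi.
L_w = 2 × 12.5 = 25 in; section modulus (unit throat) S = 2 × L²/6 = 52.08 in².
Direct shear f_v = P/L_w = 61.5/25 = 2.46 kip/in.
Moment M = P × e = 61.5 × 3 = 184.5 kip·in; bending f_b = M/S = 3.542 kip/in.
f_max = √(f_v² + f_b²) = √(2.46² + 3.542²) = 4.313 kip/in.
r_n/Ω = (1/2.0) × 0.6 × 60 × (0.707 × 0.625) = 7.954 kip/in → adequate.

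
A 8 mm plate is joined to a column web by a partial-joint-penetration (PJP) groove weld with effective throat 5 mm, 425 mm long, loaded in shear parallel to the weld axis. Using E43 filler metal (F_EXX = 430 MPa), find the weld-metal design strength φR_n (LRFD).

Effective throat (given) t_e = 5 mm.
A_we = 5 × 425 = 2125 mm².
F_nw = 0.6 F_EXX = 258 MPa.
φR_n = 0.75 × 258 × 2125 × 10⁻³ = 411.2 kN.

φR_n ≈ 411 kN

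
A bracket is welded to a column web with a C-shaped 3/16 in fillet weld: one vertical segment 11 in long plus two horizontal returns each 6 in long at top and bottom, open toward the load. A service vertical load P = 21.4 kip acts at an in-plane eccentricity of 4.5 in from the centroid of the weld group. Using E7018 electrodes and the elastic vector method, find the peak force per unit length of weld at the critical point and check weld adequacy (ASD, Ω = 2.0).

E70XX → F_EXX = 70 ksi.
Total weld length L_w = 23 in. Treat welds as unit-width lines.
Centroid: x̄ = 2×6×3 / 23 = 1.565 in from the vertical weld.
Polar moment about centroid: J = I_x + I_y = [11³/12 + 2×6×5.5²] + [11×1.565² + 2(6³/12 + 6×1.435²)] = 561.6 in³.
Direct shear f_v = P/L_w = 21.4 / 23 = 0.9304 kip/in (vertical).
Torsion M = P·e = 21.4 × 4.5 = 96.3 kip·in.
Critical point at (x, y) = (4.435, 5.5) from centroid. f_tx = M·y/J = 0.9432 kip/in; f_ty = M·x/J = 0.7605 kip/in.
Resultant f_max = √[f_tx² + (f_v + f_ty)²] = √[0.9432² + (0.9304 + 0.7605)²] = 1.936 kip/in.
Capacity per unit length: r_n/Ω = (1/2.0) × 0.6 × 70 × (0.707 × 0.1875) = 2.784 kip/in.
1.936 ≤ 2.784 → adequate.

f_max ≈ 1.94 kip/in; adequate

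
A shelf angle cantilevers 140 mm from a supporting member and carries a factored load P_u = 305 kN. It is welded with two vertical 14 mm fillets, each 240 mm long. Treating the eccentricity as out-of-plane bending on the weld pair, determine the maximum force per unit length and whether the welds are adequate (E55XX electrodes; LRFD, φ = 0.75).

E55XX → F_EXX = 550 MPa.
L_w = 2 × 240 = 480 mm; section modulus (unit throat) S = 2 × L²/6 = 19200 mm².
Direct shear f_v = P/L_w = 305×10³/480 = 635.4 N/mm.
Moment M = P × e = 305×10³ × 140 = 42700000 N·mm; bending f_b = M/S = 2224 N/mm.
f_max = √(f_v² + f_b²) = √(635.4² + 2224²) = 2313 N/mm.
φr_n = 0.75 × 0.6 × 550 × (0.707 × 14) = 2450 N/mm → adequate.

f_max ≈ 2310 N/mm; adequate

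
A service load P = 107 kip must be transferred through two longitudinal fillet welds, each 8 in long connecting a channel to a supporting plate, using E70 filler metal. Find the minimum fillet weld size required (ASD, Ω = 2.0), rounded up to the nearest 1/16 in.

E70XX → F_EXX = 70 ksi.
Total weld length L = 16 in.
Required throat t_e = P × Ω / (0.6 F_EXX × L) = 107 × 2.0 / (0.6 × 70 × 16) = 0.3185 in.
Required leg w = t_e / 0.707 = 0.4504 in → use 1/2 in.

w = 1/2 in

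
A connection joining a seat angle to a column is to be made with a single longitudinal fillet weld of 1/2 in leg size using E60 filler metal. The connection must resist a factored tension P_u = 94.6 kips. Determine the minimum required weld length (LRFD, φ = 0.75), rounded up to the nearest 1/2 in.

L = 10 in

E60XX → F_EXX = 60 ksi.
Throat t_e = 0.707 × 0.5 = 0.3535 in.
φr_n = 0.75 × 0.6 × 60 × 0.3535 = 9.544 kips/in.
L_req = P_u / φr_n = 94.6 / 9.544 = 9.911 in total.
Round up → use L = 10 in.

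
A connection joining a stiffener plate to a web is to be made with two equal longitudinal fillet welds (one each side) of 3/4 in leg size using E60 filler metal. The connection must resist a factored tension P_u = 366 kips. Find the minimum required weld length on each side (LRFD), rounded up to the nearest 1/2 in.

L = 13 in on each side

E60XX → F_EXX = 60 ksi.
Throat t_e = 0.707 × 0.75 = 0.5302 in.
φr_n = 0.75 × 0.6 × 60 × 0.5302 = 14.32 kips/in.
L_req = P_u / φr_n = 366 / 14.32 = 25.56 in total.
Per side: 25.56 / 2 = 12.78 in.
Round up → use L = 13 in on each side.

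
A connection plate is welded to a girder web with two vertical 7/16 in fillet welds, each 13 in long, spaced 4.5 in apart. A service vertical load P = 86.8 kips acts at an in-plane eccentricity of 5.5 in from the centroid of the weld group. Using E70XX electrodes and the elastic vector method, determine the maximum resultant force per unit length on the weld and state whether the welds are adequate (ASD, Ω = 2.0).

E70XX → F_EXX = 70 ksi.
Total weld length L_w = 26 in. Treat welds as unit-width lines.
Polar moment about centroid: J = 2[d³/12 + d(b/2)²] = 2[13³/12 + 13×2.25²] = 497.8 in³.
Direct shear f_v = P/L_w = 86.8 / 26 = 3.338 kip/in (vertical).
Torsion M = P·e = 86.8 × 5.5 = 477.4 kip·in.
Critical point at (x, y) = (2.25, 6.5) from centroid. f_tx = M·y/J = 6.234 kip/in; f_ty = M·x/J = 2.158 kip/in.
Resultant f_max = √[f_tx² + (f_v + f_ty)²] = √[6.234² + (3.338 + 2.158)²] = 8.311 kip/in.
Capacity per unit length: r_n/Ω = (1/2.0) × 0.6 × 70 × (0.707 × 0.4375) = 6.496 kip/in.
8.311 > 6.496 → NOT adequate.

f_max ≈ 8.31 kip/in; NOT adequate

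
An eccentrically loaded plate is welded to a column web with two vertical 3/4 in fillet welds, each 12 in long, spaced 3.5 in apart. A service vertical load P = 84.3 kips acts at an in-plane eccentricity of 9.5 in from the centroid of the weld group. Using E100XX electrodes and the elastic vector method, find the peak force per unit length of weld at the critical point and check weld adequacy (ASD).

f_max ≈ 15.2 kip/in; adequate

E100XX → F_EXX = 100 ksi.
Total weld length L_w = 24 in. Treat welds as unit-width lines.
Polar moment about centroid: J = 2[d³/12 + d(b/2)²] = 2[12³/12 + 12×1.75²] = 361.5 in³.
Direct shear f_v = P/L_w = 84.3 / 24 = 3.512 kip/in (vertical).
Torsion M = P·e = 84.3 × 9.5 = 800.85 kip·in.
Critical point at (x, y) = (1.75, 6) from centroid. f_tx = M·y/J = 13.29 kip/in; f_ty = M·x/J = 3.877 kip/in.
Resultant f_max = √[f_tx² + (f_v + f_ty)²] = √[13.29² + (3.512 + 3.877)²] = 15.21 kip/in.
Capacity per unit length: r_n/Ω = (1/2.0) × 0.6 × 100 × (0.707 × 0.75) = 15.91 kip/in.
15.21 ≤ 15.91 → adequate.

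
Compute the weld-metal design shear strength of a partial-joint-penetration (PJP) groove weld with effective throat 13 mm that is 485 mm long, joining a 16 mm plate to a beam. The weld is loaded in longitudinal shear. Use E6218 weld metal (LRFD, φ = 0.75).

E62XX → F_EXX = 620 MPa.
Effective throat (given) t_e = 13 mm.
A_we = 13 × 485 = 6305 mm².
F_nw = 0.6 F_EXX = 372 MPa.
φR_n = 0.75 × 372 × 6305 × 10⁻³ = 1759 kN.

φR_n ≈ 1760 kN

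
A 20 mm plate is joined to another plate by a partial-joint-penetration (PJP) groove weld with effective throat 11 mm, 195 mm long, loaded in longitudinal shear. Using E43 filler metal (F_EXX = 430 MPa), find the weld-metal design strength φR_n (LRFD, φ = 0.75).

φR_n ≈ 415 kN

Effective throat (given) t_e = 11 mm.
A_we = 11 × 195 = 2145 mm².
F_nw = 0.6 F_EXX = 258 MPa.
φR_n = 0.75 × 258 × 2145 × 10⁻³ = 415.1 kN.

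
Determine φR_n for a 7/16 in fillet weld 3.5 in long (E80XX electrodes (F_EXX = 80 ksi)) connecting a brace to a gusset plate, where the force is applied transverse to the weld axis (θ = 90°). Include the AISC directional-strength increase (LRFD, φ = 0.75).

φR_n ≈ 58.5 kips

t_e = 0.707 × 0.4375 = 0.3093 in; A_we = 0.3093 × 3.5 = 1.083 in².
Directional factor: 1.0 + 0.5 sin^1.5(90°) = 1.5.
F_nw = 0.6 × 80 × 1.5 = 72 ksi.
φR_n = 0.75 × 72 × 1.083 = 58.46 kips.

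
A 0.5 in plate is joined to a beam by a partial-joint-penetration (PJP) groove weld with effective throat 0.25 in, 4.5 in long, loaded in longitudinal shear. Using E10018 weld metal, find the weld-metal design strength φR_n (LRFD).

φR_n ≈ 50.6 kip

E100XX → F_EXX = 100 ksi.
Effective throat (given) t_e = 0.25 in.
A_we = 0.25 × 4.5 = 1.125 in².
F_nw = 0.6 F_EXX = 60 ksi.
φR_n = 0.75 × 60 × 1.125 = 50.62 kip.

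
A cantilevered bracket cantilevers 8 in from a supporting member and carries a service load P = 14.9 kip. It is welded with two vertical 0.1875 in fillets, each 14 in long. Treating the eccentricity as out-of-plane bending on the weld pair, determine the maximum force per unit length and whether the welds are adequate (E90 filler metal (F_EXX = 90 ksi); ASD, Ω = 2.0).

L_w = 2 × 14 = 28 in; section modulus (unit throat) S = 2 × L²/6 = 65.33 in².
Direct shear f_v = P/L_w = 14.9/28 = 0.5321 kip/in.
Moment M = P × e = 14.9 × 8 = 119.2 kip·in; bending f_b = M/S = 1.824 kip/in.
f_max = √(f_v² + f_b²) = √(0.5321² + 1.824²) = 1.901 kip/in.
r_n/Ω = (1/2.0) × 0.6 × 90 × (0.707 × 0.1875) = 3.579 kip/in → adequate.

f_max ≈ 1.9 kip/in; adequate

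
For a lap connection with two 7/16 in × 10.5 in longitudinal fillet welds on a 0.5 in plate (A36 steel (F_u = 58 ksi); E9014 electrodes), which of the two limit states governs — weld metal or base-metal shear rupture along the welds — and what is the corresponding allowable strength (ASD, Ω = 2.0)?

E90XX → F_EXX = 90 ksi.
t_e = 0.707 × 0.4375 = 0.3093 in; L = 21 in.
Weld metal: R_n/Ω = (1/2.0) × 0.6 × 90 × 0.3093 × 21 = 175.4 kip.
Base metal (shear rupture): R_n/Ω = (1/2.0) × 0.6 × 58 × 0.5 × 21 = 182.7 kip.
Governing: weld metal.

R_n/Ω ≈ 175 kip (weld metal governs)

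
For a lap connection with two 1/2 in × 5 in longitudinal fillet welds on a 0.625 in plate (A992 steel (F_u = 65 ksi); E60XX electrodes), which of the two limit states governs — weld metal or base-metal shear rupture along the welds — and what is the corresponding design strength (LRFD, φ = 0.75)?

φR_n ≈ 95.4 kip (weld metal governs)

E60XX → F_EXX = 60 ksi.
t_e = 0.707 × 0.5 = 0.3535 in; L = 10 in.
Weld metal: φR_n = 0.75 × 0.6 × 60 × 0.3535 × 10 = 95.44 kip.
Base metal (shear rupture): φR_n = 0.75 × 0.6 × 65 × 0.625 × 10 = 182.8 kip.
Governing: weld metal.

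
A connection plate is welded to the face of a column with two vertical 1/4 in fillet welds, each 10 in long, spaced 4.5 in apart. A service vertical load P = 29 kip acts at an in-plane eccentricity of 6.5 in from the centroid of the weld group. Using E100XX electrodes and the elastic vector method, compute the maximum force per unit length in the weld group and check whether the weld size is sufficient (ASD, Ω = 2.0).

E100XX → F_EXX = 100 ksi.
Total weld length L_w = 20 in. Treat welds as unit-width lines.
Polar moment about centroid: J = 2[d³/12 + d(b/2)²] = 2[10³/12 + 10×2.25²] = 267.9 in³.
Direct shear f_v = P/L_w = 29 / 20 = 1.45 kip/in (vertical).
Torsion M = P·e = 29 × 6.5 = 188.5 kip·in.
Critical point at (x, y) = (2.25, 5) from centroid. f_tx = M·y/J = 3.518 kip/in; f_ty = M·x/J = 1.583 kip/in.
Resultant f_max = √[f_tx² + (f_v + f_ty)²] = √[3.518² + (1.45 + 1.583)²] = 4.645 kip/in.
Capacity per unit length: r_n/Ω = (1/2.0) × 0.6 × 100 × (0.707 × 0.25) = 5.302 kip/in.
4.645 ≤ 5.302 → adequate.

f_max ≈ 4.64 kip/in; adequate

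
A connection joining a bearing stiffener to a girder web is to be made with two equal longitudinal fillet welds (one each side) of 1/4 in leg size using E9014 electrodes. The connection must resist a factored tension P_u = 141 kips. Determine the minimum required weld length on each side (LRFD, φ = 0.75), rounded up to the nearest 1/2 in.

E90XX → F_EXX = 90 ksi.
Throat t_e = 0.707 × 0.25 = 0.1767 in.
φr_n = 0.75 × 0.6 × 90 × 0.1767 = 7.158 kips/in.
L_req = P_u / φr_n = 141 / 7.158 = 19.7 in total.
Per side: 19.7 / 2 = 9.849 in.
Round up → use L = 10 in on each side.

L = 10 in on each side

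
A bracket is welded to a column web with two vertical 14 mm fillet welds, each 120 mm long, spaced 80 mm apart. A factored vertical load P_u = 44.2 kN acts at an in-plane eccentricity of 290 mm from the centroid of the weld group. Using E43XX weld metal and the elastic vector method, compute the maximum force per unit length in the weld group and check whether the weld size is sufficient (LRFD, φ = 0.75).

E43XX → F_EXX = 430 MPa.
Total weld length L_w = 240 mm. Treat welds as unit-width lines.
Polar moment about centroid: J = 2[d³/12 + d(b/2)²] = 2[120³/12 + 120×40²] = 672000 mm³.
Direct shear f_v = P/L_w = 44.2×10³ / 240 = 184.2 N/mm (vertical).
Torsion M = P·e = 44.2×10³ × 290 = 12818000 N·mm.
Critical point at (x, y) = (40, 60) from centroid. f_tx = M·y/J = 1144 N/mm; f_ty = M·x/J = 763 N/mm.
Resultant f_max = √[f_tx² + (f_v + f_ty)²] = √[1144² + (184.2 + 763)²] = 1486 N/mm.
Capacity per unit length: φr_n = 0.75 × 0.6 × 430 × (0.707 × 14) = 1915 N/mm.
1486 ≤ 1915 → adequate.

f_max ≈ 1490 N/mm; adequate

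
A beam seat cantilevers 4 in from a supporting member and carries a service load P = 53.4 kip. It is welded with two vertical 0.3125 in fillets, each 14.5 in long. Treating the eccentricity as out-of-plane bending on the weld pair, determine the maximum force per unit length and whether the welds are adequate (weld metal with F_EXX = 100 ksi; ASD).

L_w = 2 × 14.5 = 29 in; section modulus (unit throat) S = 2 × L²/6 = 70.08 in².
Direct shear f_v = P/L_w = 53.4/29 = 1.841 kip/in.
Moment M = P × e = 53.4 × 4 = 213.6 kip·in; bending f_b = M/S = 3.048 kip/in.
f_max = √(f_v² + f_b²) = √(1.841² + 3.048²) = 3.561 kip/in.
r_n/Ω = (1/2.0) × 0.6 × 100 × (0.707 × 0.3125) = 6.628 kip/in → adequate.

f_max ≈ 3.56 kip/in; adequate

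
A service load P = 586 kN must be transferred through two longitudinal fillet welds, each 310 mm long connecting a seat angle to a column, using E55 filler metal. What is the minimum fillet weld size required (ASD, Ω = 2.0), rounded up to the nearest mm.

w = 9 mm

E55XX → F_EXX = 550 MPa.
Total weld length L = 620 mm.
Required throat t_e = P × Ω / (0.6 F_EXX × L) = 586 × 2.0 / (0.6 × 550 × 620 × 10⁻³) = 5.728 mm.
Required leg w = t_e / 0.707 = 8.102 mm → use 9 mm.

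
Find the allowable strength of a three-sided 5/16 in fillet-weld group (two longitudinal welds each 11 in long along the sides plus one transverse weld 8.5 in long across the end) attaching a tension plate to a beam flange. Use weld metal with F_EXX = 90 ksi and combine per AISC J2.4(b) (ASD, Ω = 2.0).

t_e = 0.707 × 0.3125 = 0.2209 in.
R_nwl = 0.6 × 90 × 0.2209 × 22 = 262.5 kip (longitudinal, 2 welds).
R_nwt = 0.6 × 90 × 0.2209 × 8.5 = 101.4 kip (transverse, base value).
(i) R_nwl + R_nwt = 363.9 kip; (ii) 0.85 R_nwl + 1.5 R_nwt = 375.2 kip.
R_n = max = 375.2 kip [governs: (ii)]; R_n/Ω = 187.6 kip.

R_n/Ω ≈ 188 kip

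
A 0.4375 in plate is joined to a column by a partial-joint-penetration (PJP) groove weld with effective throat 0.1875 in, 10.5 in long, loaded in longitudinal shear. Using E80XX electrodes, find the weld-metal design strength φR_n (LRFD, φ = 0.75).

φR_n ≈ 70.9 kips

E80XX → F_EXX = 80 ksi.
Effective throat (given) t_e = 0.1875 in.
A_we = 0.1875 × 10.5 = 1.969 in².
F_nw = 0.6 F_EXX = 48 ksi.
φR_n = 0.75 × 48 × 1.969 = 70.88 kips.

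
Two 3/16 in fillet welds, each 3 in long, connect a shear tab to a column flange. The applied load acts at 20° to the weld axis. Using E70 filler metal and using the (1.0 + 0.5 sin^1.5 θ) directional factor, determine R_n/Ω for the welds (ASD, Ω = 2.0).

R_n/Ω ≈ 18.4 kip

E70XX → F_EXX = 70 ksi.
t_e = 0.707 × 0.1875 = 0.1326 in; A_we = 0.1326 × 6 = 0.7954 in².
Directional factor: 1.0 + 0.5 sin^1.5(20°) = 1.1.
F_nw = 0.6 × 70 × 1.1 = 46.2 ksi.
R_n/Ω = (46.2 × 0.7954) / 2.0 = 18.37 kip.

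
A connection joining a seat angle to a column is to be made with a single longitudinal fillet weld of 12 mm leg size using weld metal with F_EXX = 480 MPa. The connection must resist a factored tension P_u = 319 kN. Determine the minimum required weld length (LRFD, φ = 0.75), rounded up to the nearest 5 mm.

Throat t_e = 0.707 × 12 = 8.484 mm.
φr_n = 0.75 × 0.6 × 480 × 8.484 × 10⁻³ = 1.833 kN/mm.
L_req = P_u / φr_n = 319 / 1.833 = 174.1 mm total.
Round up → use L = 175 mm.

L = 175 mm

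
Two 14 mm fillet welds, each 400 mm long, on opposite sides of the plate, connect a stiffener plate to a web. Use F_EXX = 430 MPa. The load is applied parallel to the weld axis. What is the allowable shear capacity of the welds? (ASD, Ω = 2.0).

R_n/Ω ≈ 1020 kN

Effective throat t_e = 0.707 × 14 = 9.898 mm.
Total length L = 800 mm; A_we = 9.898 × 800 = 7918 mm².
F_nw = 0.6 F_EXX = 0.6 × 430 = 258 MPa.
R_n = 258 × 7918 × 10⁻³ = 2043 kN; R_n/Ω = 2043/2.0 = 1021 kN.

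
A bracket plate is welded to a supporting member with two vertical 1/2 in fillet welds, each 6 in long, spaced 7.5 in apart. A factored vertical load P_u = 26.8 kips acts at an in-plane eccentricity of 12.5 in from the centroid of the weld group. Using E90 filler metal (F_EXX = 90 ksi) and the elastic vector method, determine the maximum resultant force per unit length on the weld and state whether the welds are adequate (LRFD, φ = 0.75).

f_max ≈ 9.7 kip/in; adequate

Total weld length L_w = 12 in. Treat welds as unit-width lines.
Polar moment about centroid: J = 2[d³/12 + d(b/2)²] = 2[6³/12 + 6×3.75²] = 204.8 in³.
Direct shear f_v = P/L_w = 26.8 / 12 = 2.233 kip/in (vertical).
Torsion M = P·e = 26.8 × 12.5 = 335 kip·in.
Critical point at (x, y) = (3.75, 3) from centroid. f_tx = M·y/J = 4.908 kip/in; f_ty = M·x/J = 6.136 kip/in.
Resultant f_max = √[f_tx² + (f_v + f_ty)²] = √[4.908² + (2.233 + 6.136)²] = 9.702 kip/in.
Capacity per unit length: φr_n = 0.75 × 0.6 × 90 × (0.707 × 0.5) = 14.32 kip/in.
9.702 ≤ 14.32 → adequate.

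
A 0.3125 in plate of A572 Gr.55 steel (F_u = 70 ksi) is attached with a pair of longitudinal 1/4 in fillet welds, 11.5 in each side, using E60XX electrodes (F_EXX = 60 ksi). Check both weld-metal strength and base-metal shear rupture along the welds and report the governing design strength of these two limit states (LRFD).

t_e = 0.707 × 0.25 = 0.1767 in; L = 23 in.
Weld metal: φR_n = 0.75 × 0.6 × 60 × 0.1767 × 23 = 109.8 kips.
Base metal (shear rupture): φR_n = 0.75 × 0.6 × 70 × 0.3125 × 23 = 226.4 kips.
Governing: weld metal.

φR_n ≈ 110 kips (weld metal governs)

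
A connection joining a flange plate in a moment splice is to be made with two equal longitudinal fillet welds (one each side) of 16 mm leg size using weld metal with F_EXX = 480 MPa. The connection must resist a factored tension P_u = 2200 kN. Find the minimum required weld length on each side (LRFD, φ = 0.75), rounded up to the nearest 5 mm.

Throat t_e = 0.707 × 16 = 11.31 mm.
φr_n = 0.75 × 0.6 × 480 × 11.31 × 10⁻³ = 2.443 kN/mm.
L_req = P_u / φr_n = 2200 / 2.443 = 900.4 mm total.
Per side: 900.4 / 2 = 450.2 mm.
Round up → use L = 455 mm on each side.

L = 455 mm on each side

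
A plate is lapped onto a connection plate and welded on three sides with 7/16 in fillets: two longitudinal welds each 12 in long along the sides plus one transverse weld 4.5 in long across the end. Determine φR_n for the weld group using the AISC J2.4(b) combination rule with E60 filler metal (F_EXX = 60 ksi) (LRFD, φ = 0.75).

t_e = 0.707 × 0.4375 = 0.3093 in.
R_nwl = 0.6 × 60 × 0.3093 × 24 = 267.2 kip (longitudinal, 2 welds).
R_nwt = 0.6 × 60 × 0.3093 × 4.5 = 50.11 kip (transverse, base value).
(i) R_nwl + R_nwt = 317.4 kip; (ii) 0.85 R_nwl + 1.5 R_nwt = 302.3 kip.
R_n = max = 317.4 kip [governs: (i)]; φR_n = 238 kip.

φR_n ≈ 238 kip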